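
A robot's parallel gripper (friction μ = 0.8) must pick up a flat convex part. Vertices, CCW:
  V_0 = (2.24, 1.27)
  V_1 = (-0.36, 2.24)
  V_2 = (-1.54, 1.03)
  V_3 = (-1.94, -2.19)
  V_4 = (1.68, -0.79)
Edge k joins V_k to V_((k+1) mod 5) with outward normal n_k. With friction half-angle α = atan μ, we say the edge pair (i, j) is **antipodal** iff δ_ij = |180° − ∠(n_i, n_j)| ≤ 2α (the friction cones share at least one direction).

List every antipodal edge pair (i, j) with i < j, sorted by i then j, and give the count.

α = atan 0.8 = 38.66°;  2α = 77.32°
n_0 = (+0.3495, +0.9369)
n_1 = (-0.7159, +0.6982)
n_2 = (-0.9924, +0.1233)
n_3 = (+0.3607, -0.9327)
n_4 = (+0.9650, -0.2623)
  (0,1): δ = 113.82°  ·
  (0,2): δ = 76.62°  ✓
  (0,3): δ = 41.60°  ✓
  (0,4): δ = 95.25°  ·
  (1,2): δ = 142.80°  ·
  (1,3): δ = 24.58°  ✓
  (1,4): δ = 29.07°  ✓
  (2,3): δ = 61.78°  ✓
  (2,4): δ = 8.13°  ✓
  (3,4): δ = 126.35°  ·
antipodal pairs: 6

count = 6; pairs: (0,2), (0,3), (1,3), (1,4), (2,3), (2,4)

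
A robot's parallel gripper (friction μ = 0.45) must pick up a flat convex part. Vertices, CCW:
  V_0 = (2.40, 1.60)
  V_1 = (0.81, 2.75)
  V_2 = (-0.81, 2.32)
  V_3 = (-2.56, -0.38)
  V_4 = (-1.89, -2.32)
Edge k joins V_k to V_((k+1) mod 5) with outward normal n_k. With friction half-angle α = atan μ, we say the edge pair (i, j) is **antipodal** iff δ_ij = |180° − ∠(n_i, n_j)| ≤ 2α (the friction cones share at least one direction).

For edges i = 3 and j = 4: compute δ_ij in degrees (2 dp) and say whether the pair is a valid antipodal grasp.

δ = 66.63°, invalid

α = atan 0.45 = 24.23°;  2α = 48.46°
edge 3: e_3 = (+0.67, -1.94);  n_3 = (-0.9452, -0.3264)
edge 4: e_4 = (+4.29, +3.92);  n_4 = (+0.6746, -0.7382)
∠(n_3, n_4) = 113.37°
δ = |180° − 113.37°| = 66.63°
66.63° > 2α = 48.46°  →  invalid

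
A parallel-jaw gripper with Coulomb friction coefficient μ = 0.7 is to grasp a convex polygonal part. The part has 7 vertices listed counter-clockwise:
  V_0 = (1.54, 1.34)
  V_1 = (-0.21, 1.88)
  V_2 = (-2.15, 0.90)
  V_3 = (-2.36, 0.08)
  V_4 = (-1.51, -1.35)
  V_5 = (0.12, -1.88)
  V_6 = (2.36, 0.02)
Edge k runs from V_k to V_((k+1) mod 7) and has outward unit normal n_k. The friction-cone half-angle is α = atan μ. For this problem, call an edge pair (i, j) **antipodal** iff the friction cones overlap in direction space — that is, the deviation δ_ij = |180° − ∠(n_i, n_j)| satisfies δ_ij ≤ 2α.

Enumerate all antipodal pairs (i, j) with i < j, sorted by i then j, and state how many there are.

α = atan 0.7 = 34.99°;  2α = 69.98°
n_0 = (+0.2949, +0.9555)
n_1 = (-0.4509, +0.8926)
n_2 = (-0.9687, +0.2481)
n_3 = (-0.8596, -0.5110)
n_4 = (-0.3092, -0.9510)
n_5 = (+0.6469, -0.7626)
n_6 = (+0.8494, +0.5277)
  (0,1): δ = 136.05°  ·
  (0,2): δ = 87.22°  ·
  (0,3): δ = 42.12°  ✓
  (0,4): δ = 0.86°  ✓
  (0,5): δ = 57.45°  ✓
  (0,6): δ = 139.00°  ·
  (1,2): δ = 131.17°  ·
  (1,3): δ = 86.07°  ·
  (1,4): δ = 44.81°  ✓
  (1,5): δ = 13.50°  ✓
  (1,6): δ = 95.05°  ·
  (2,3): δ = 134.91°  ·
  (2,4): δ = 93.65°  ·
  (2,5): δ = 35.33°  ✓
  (2,6): δ = 46.21°  ✓
  (3,4): δ = 138.74°  ·
  (3,5): δ = 80.42°  ·
  (3,6): δ = 1.12°  ✓
  (4,5): δ = 121.68°  ·
  (4,6): δ = 40.14°  ✓
  (5,6): δ = 98.46°  ·
antipodal pairs: 9

count = 9; pairs: (0,3), (0,4), (0,5), (1,4), (1,5), (2,5), (2,6), (3,6), (4,6)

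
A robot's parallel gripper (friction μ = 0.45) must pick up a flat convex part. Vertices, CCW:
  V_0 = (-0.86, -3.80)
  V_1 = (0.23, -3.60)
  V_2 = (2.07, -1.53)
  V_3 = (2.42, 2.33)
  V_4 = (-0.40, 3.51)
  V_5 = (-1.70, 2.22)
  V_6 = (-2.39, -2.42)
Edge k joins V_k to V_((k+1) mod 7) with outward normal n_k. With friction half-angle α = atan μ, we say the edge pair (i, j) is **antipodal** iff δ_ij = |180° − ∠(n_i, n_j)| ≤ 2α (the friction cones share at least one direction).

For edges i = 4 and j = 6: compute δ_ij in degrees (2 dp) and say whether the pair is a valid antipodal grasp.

δ = 86.83°, invalid

α = atan 0.45 = 24.23°;  2α = 48.46°
edge 4: e_4 = (-1.30, -1.29);  n_4 = (-0.7044, +0.7098)
edge 6: e_6 = (+1.53, -1.38);  n_6 = (-0.6698, -0.7426)
∠(n_4, n_6) = 93.17°
δ = |180° − 93.17°| = 86.83°
86.83° > 2α = 48.46°  →  invalid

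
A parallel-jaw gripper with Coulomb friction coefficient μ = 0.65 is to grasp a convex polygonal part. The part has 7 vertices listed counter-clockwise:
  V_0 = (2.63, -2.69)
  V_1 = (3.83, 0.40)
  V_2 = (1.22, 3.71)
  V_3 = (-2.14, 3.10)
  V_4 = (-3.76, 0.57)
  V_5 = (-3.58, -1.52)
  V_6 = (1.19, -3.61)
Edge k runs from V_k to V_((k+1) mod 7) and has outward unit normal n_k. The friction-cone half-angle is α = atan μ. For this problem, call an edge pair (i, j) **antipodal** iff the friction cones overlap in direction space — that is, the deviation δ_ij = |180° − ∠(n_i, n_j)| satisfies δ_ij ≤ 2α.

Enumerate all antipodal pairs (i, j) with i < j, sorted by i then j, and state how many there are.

count = 9; pairs: (0,2), (0,3), (0,4), (1,4), (1,5), (2,5), (2,6), (3,6), (4,6)

α = atan 0.65 = 33.02°;  2α = 66.05°
n_0 = (+0.9322, -0.3620)
n_1 = (+0.7852, +0.6192)
n_2 = (-0.1786, +0.9839)
n_3 = (-0.8422, +0.5392)
n_4 = (-0.9963, -0.0858)
n_5 = (-0.4013, -0.9159)
n_6 = (+0.5384, -0.8427)
  (0,1): δ = 120.52°  ·
  (0,2): δ = 58.49°  ✓
  (0,3): δ = 11.41°  ✓
  (0,4): δ = 26.15°  ✓
  (0,5): δ = 87.56°  ·
  (0,6): δ = 143.80°  ·
  (1,2): δ = 117.97°  ·
  (1,3): δ = 70.89°  ·
  (1,4): δ = 33.33°  ✓
  (1,5): δ = 28.08°  ✓
  (1,6): δ = 84.32°  ·
  (2,3): δ = 132.92°  ·
  (2,4): δ = 95.37°  ·
  (2,5): δ = 33.95°  ✓
  (2,6): δ = 22.28°  ✓
  (3,4): δ = 142.45°  ·
  (3,5): δ = 81.03°  ·
  (3,6): δ = 24.79°  ✓
  (4,5): δ = 118.58°  ·
  (4,6): δ = 62.35°  ✓
  (5,6): δ = 123.77°  ·
antipodal pairs: 9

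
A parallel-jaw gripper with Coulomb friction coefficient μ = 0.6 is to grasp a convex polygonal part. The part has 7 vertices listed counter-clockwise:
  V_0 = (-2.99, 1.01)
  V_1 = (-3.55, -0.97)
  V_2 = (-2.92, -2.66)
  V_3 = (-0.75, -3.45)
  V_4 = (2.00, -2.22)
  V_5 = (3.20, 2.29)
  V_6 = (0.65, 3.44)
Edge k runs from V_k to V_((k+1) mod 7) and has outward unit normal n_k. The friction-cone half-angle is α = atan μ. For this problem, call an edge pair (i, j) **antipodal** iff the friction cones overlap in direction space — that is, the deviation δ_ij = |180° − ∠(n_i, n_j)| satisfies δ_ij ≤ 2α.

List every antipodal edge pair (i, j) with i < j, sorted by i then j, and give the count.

count = 9; pairs: (0,3), (0,4), (1,4), (1,5), (2,5), (2,6), (3,5), (3,6), (4,6)

α = atan 0.6 = 30.96°;  2α = 61.93°
n_0 = (-0.9623, +0.2722)
n_1 = (-0.9370, -0.3493)
n_2 = (-0.3421, -0.9397)
n_3 = (+0.4083, -0.9129)
n_4 = (+0.9664, -0.2571)
n_5 = (+0.4111, +0.9116)
n_6 = (-0.5552, +0.8317)
  (0,1): δ = 143.76°  ·
  (0,2): δ = 94.21°  ·
  (0,3): δ = 50.11°  ✓
  (0,4): δ = 0.89°  ✓
  (0,5): δ = 81.52°  ·
  (0,6): δ = 139.52°  ·
  (1,2): δ = 130.45°  ·
  (1,3): δ = 86.35°  ·
  (1,4): δ = 35.34°  ✓
  (1,5): δ = 45.28°  ✓
  (1,6): δ = 103.28°  ·
  (2,3): δ = 135.90°  ·
  (2,4): δ = 84.90°  ·
  (2,5): δ = 4.27°  ✓
  (2,6): δ = 53.73°  ✓
  (3,4): δ = 129.00°  ·
  (3,5): δ = 48.37°  ✓
  (3,6): δ = 9.63°  ✓
  (4,5): δ = 99.37°  ·
  (4,6): δ = 41.37°  ✓
  (5,6): δ = 122.00°  ·
antipodal pairs: 9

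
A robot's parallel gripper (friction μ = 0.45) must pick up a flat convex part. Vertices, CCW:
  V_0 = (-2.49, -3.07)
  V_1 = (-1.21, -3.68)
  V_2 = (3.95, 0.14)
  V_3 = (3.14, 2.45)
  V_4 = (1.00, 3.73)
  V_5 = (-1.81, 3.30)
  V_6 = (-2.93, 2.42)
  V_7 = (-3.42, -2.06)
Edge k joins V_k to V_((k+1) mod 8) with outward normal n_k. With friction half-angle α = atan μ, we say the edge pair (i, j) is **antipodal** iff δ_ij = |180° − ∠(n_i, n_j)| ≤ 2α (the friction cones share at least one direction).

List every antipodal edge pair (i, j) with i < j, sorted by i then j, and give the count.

α = atan 0.45 = 24.23°;  2α = 48.46°
n_0 = (-0.4302, -0.9027)
n_1 = (+0.5950, -0.8037)
n_2 = (+0.9437, +0.3309)
n_3 = (+0.5133, +0.8582)
n_4 = (-0.1513, +0.9885)
n_5 = (-0.6178, +0.7863)
n_6 = (-0.9941, +0.1087)
n_7 = (-0.7356, -0.6774)
  (0,1): δ = 118.01°  ·
  (0,2): δ = 45.20°  ✓
  (0,3): δ = 5.40°  ✓
  (0,4): δ = 34.18°  ✓
  (0,5): δ = 63.64°  ·
  (0,6): δ = 109.24°  ·
  (0,7): δ = 158.12°  ·
  (1,2): δ = 107.19°  ·
  (1,3): δ = 67.40°  ·
  (1,4): δ = 27.81°  ✓
  (1,5): δ = 1.64°  ✓
  (1,6): δ = 47.25°  ✓
  (1,7): δ = 96.13°  ·
  (2,3): δ = 140.21°  ·
  (2,4): δ = 100.62°  ·
  (2,5): δ = 71.17°  ·
  (2,6): δ = 25.57°  ✓
  (2,7): δ = 23.32°  ✓
  (3,4): δ = 140.41°  ·
  (3,5): δ = 110.96°  ·
  (3,6): δ = 65.36°  ·
  (3,7): δ = 16.48°  ✓
  (4,5): δ = 150.54°  ·
  (4,6): δ = 104.94°  ·
  (4,7): δ = 56.06°  ·
  (5,6): δ = 134.40°  ·
  (5,7): δ = 85.52°  ·
  (6,7): δ = 131.12°  ·
antipodal pairs: 9

count = 9; pairs: (0,2), (0,3), (0,4), (1,4), (1,5), (1,6), (2,6), (2,7), (3,7)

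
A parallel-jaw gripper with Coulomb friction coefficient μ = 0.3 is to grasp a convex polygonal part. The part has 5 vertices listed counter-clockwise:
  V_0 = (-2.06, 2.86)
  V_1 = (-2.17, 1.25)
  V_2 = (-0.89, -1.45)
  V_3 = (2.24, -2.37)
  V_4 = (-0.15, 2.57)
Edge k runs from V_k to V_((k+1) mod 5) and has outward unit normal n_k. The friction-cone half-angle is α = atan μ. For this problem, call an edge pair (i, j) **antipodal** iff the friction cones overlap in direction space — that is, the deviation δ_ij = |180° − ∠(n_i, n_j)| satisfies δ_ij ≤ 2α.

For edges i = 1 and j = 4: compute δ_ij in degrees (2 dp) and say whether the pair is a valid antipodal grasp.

δ = 56.00°, invalid

α = atan 0.3 = 16.70°;  2α = 33.40°
edge 1: e_1 = (+1.28, -2.70);  n_1 = (-0.9036, -0.4284)
edge 4: e_4 = (-1.91, +0.29);  n_4 = (+0.1501, +0.9887)
∠(n_1, n_4) = 124.00°
δ = |180° − 124.00°| = 56.00°
56.00° > 2α = 33.40°  →  invalid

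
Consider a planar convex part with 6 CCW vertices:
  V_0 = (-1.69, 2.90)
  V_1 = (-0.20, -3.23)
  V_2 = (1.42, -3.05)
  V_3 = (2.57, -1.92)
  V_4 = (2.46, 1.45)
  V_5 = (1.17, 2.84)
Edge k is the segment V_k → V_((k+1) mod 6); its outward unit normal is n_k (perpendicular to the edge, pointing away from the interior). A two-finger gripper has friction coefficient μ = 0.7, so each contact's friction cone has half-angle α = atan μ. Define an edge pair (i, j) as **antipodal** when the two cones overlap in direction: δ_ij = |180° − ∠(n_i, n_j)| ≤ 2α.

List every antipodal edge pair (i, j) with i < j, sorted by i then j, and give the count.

count = 6; pairs: (0,2), (0,3), (0,4), (1,4), (1,5), (2,5)

α = atan 0.7 = 34.99°;  2α = 69.98°
n_0 = (-0.9717, -0.2362)
n_1 = (+0.1104, -0.9939)
n_2 = (+0.7009, -0.7133)
n_3 = (+0.9995, +0.0326)
n_4 = (+0.7330, +0.6802)
n_5 = (+0.0210, +0.9998)
  (0,1): δ = 97.32°  ·
  (0,2): δ = 59.16°  ✓
  (0,3): δ = 11.79°  ✓
  (0,4): δ = 29.20°  ✓
  (0,5): δ = 75.14°  ·
  (1,2): δ = 141.84°  ·
  (1,3): δ = 94.47°  ·
  (1,4): δ = 53.48°  ✓
  (1,5): δ = 7.54°  ✓
  (2,3): δ = 132.63°  ·
  (2,4): δ = 91.63°  ·
  (2,5): δ = 45.70°  ✓
  (3,4): δ = 139.01°  ·
  (3,5): δ = 93.07°  ·
  (4,5): δ = 134.06°  ·
antipodal pairs: 6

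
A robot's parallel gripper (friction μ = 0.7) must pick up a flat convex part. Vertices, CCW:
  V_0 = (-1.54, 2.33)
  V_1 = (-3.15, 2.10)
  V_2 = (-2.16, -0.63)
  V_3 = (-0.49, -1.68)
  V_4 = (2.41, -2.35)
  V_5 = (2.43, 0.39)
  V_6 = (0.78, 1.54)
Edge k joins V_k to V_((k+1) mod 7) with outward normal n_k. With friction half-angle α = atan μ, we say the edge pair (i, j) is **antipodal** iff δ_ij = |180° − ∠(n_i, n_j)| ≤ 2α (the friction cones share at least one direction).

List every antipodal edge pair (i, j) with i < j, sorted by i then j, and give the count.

α = atan 0.7 = 34.99°;  2α = 69.98°
n_0 = (-0.1414, +0.9899)
n_1 = (-0.9401, -0.3409)
n_2 = (-0.5323, -0.8466)
n_3 = (-0.2251, -0.9743)
n_4 = (+1.0000, -0.0073)
n_5 = (+0.5718, +0.8204)
n_6 = (+0.3223, +0.9466)
  (0,1): δ = 78.20°  ·
  (0,2): δ = 40.29°  ✓
  (0,3): δ = 21.14°  ✓
  (0,4): δ = 81.45°  ·
  (0,5): δ = 136.99°  ·
  (0,6): δ = 153.07°  ·
  (1,2): δ = 142.09°  ·
  (1,3): δ = 122.94°  ·
  (1,4): δ = 20.35°  ✓
  (1,5): δ = 35.19°  ✓
  (1,6): δ = 51.26°  ✓
  (2,3): δ = 160.85°  ·
  (2,4): δ = 58.26°  ✓
  (2,5): δ = 2.72°  ✓
  (2,6): δ = 13.35°  ✓
  (3,4): δ = 77.41°  ·
  (3,5): δ = 21.87°  ✓
  (3,6): δ = 5.80°  ✓
  (4,5): δ = 124.46°  ·
  (4,6): δ = 108.39°  ·
  (5,6): δ = 163.93°  ·
antipodal pairs: 10

count = 10; pairs: (0,2), (0,3), (1,4), (1,5), (1,6), (2,4), (2,5), (2,6), (3,5), (3,6)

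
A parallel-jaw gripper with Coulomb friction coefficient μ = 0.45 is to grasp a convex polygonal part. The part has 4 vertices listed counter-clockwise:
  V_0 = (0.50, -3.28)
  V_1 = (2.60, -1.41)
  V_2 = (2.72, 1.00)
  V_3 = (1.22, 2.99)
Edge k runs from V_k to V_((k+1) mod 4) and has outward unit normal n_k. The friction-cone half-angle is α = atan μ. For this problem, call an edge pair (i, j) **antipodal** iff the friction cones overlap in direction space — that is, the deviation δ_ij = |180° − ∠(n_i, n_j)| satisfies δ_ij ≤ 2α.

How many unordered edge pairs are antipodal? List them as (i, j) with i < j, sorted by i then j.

α = atan 0.45 = 24.23°;  2α = 48.46°
n_0 = (+0.6650, -0.7468)
n_1 = (+0.9988, -0.0497)
n_2 = (+0.7986, +0.6019)
n_3 = (-0.9935, +0.1141)
  (0,1): δ = 134.53°  ·
  (0,2): δ = 94.68°  ·
  (0,3): δ = 41.76°  ✓
  (1,2): δ = 140.14°  ·
  (1,3): δ = 3.70°  ✓
  (2,3): δ = 43.56°  ✓
antipodal pairs: 3

count = 3; pairs: (0,3), (1,3), (2,3)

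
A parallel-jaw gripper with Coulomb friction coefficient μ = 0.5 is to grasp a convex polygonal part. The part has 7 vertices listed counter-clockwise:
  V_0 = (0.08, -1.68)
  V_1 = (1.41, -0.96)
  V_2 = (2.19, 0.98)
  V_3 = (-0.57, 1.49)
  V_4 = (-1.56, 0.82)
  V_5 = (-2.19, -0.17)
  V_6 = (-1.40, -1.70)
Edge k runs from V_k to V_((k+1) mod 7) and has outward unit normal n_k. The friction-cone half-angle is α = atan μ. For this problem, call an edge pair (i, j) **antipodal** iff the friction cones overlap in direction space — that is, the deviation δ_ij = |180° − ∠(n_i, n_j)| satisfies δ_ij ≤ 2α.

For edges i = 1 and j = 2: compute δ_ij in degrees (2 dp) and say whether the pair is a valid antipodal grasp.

δ = 78.57°, invalid

α = atan 0.5 = 26.57°;  2α = 53.13°
edge 1: e_1 = (+0.78, +1.94);  n_1 = (+0.9278, -0.3730)
edge 2: e_2 = (-2.76, +0.51);  n_2 = (+0.1817, +0.9834)
∠(n_1, n_2) = 101.43°
δ = |180° − 101.43°| = 78.57°
78.57° > 2α = 53.13°  →  invalid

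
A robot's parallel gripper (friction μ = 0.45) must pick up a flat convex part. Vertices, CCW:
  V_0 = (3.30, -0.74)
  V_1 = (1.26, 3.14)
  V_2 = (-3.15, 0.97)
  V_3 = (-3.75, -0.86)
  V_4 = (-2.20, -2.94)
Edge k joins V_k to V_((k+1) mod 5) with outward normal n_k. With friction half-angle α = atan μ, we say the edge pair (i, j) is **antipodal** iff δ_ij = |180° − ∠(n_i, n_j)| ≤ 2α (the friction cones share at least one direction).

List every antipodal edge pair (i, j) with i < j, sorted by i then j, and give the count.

α = atan 0.45 = 24.23°;  2α = 48.46°
n_0 = (+0.8851, +0.4654)
n_1 = (-0.4415, +0.8973)
n_2 = (-0.9502, +0.3116)
n_3 = (-0.8018, -0.5975)
n_4 = (+0.3714, -0.9285)
  (0,1): δ = 91.53°  ·
  (0,2): δ = 45.89°  ✓
  (0,3): δ = 8.96°  ✓
  (0,4): δ = 84.07°  ·
  (1,2): δ = 134.35°  ·
  (1,3): δ = 79.51°  ·
  (1,4): δ = 4.40°  ✓
  (2,3): δ = 125.15°  ·
  (2,4): δ = 50.05°  ·
  (3,4): δ = 104.89°  ·
antipodal pairs: 3

count = 3; pairs: (0,2), (0,3), (1,4)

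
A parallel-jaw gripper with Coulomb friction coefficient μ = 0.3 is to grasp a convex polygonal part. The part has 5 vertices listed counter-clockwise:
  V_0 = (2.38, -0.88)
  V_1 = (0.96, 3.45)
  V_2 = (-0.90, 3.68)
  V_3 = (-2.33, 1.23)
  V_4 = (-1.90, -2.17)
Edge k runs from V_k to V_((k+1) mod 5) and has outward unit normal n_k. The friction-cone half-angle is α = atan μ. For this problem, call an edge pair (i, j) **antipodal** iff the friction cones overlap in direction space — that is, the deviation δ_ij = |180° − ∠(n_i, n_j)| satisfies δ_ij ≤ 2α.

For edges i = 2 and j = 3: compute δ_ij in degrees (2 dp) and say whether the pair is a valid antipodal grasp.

δ = 142.52°, invalid

α = atan 0.3 = 16.70°;  2α = 33.40°
edge 2: e_2 = (-1.43, -2.45);  n_2 = (-0.8637, +0.5041)
edge 3: e_3 = (+0.43, -3.40);  n_3 = (-0.9921, -0.1255)
∠(n_2, n_3) = 37.48°
δ = |180° − 37.48°| = 142.52°
142.52° > 2α = 33.40°  →  invalid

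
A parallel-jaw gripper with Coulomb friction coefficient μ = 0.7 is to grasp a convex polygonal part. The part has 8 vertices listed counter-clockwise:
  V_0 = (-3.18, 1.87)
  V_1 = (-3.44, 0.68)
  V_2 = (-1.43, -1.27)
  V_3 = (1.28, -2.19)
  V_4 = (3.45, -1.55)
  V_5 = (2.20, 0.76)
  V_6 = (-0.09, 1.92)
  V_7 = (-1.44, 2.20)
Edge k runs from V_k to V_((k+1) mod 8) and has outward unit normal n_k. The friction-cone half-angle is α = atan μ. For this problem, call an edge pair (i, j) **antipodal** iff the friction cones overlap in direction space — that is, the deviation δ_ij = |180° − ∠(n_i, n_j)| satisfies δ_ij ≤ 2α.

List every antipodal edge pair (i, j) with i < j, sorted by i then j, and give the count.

count = 13; pairs: (0,3), (0,4), (1,4), (1,5), (1,6), (1,7), (2,4), (2,5), (2,6), (2,7), (3,5), (3,6), (3,7)

α = atan 0.7 = 34.99°;  2α = 69.98°
n_0 = (-0.9770, +0.2135)
n_1 = (-0.6963, -0.7177)
n_2 = (-0.3215, -0.9469)
n_3 = (+0.2829, -0.9592)
n_4 = (+0.8795, +0.4759)
n_5 = (+0.4519, +0.8921)
n_6 = (+0.2031, +0.9792)
n_7 = (-0.1863, +0.9825)
  (0,1): δ = 121.81°  ·
  (0,2): δ = 96.43°  ·
  (0,3): δ = 61.24°  ✓
  (0,4): δ = 40.74°  ✓
  (0,5): δ = 75.46°  ·
  (0,6): δ = 90.61°  ·
  (0,7): δ = 113.06°  ·
  (1,2): δ = 154.62°  ·
  (1,3): δ = 119.44°  ·
  (1,4): δ = 17.45°  ✓
  (1,5): δ = 17.27°  ✓
  (1,6): δ = 32.41°  ✓
  (1,7): δ = 54.87°  ✓
  (2,3): δ = 144.82°  ·
  (2,4): δ = 42.83°  ✓
  (2,5): δ = 8.11°  ✓
  (2,6): δ = 7.03°  ✓
  (2,7): δ = 29.49°  ✓
  (3,4): δ = 78.01°  ·
  (3,5): δ = 43.30°  ✓
  (3,6): δ = 28.15°  ✓
  (3,7): δ = 5.69°  ✓
  (4,5): δ = 145.28°  ·
  (4,6): δ = 130.14°  ·
  (4,7): δ = 107.68°  ·
  (5,6): δ = 164.85°  ·
  (5,7): δ = 142.40°  ·
  (6,7): δ = 157.54°  ·
antipodal pairs: 13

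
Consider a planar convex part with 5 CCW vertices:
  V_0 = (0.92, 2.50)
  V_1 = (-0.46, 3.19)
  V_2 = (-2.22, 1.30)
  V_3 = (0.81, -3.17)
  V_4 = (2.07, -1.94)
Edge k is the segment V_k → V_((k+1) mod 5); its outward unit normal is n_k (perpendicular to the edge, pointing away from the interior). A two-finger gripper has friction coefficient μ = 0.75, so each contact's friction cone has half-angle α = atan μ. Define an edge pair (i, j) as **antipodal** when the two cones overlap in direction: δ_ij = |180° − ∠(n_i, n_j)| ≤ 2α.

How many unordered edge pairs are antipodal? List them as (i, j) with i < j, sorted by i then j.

α = atan 0.75 = 36.87°;  2α = 73.74°
n_0 = (+0.4472, +0.8944)
n_1 = (-0.7318, +0.6815)
n_2 = (-0.8278, -0.5611)
n_3 = (+0.6985, -0.7156)
n_4 = (+0.9681, +0.2507)
  (0,1): δ = 106.40°  ·
  (0,2): δ = 29.30°  ✓
  (0,3): δ = 70.87°  ✓
  (0,4): δ = 131.09°  ·
  (1,2): δ = 102.91°  ·
  (1,3): δ = 2.73°  ✓
  (1,4): δ = 57.48°  ✓
  (2,3): δ = 79.82°  ·
  (2,4): δ = 19.61°  ✓
  (3,4): δ = 119.79°  ·
antipodal pairs: 5

count = 5; pairs: (0,2), (0,3), (1,3), (1,4), (2,4)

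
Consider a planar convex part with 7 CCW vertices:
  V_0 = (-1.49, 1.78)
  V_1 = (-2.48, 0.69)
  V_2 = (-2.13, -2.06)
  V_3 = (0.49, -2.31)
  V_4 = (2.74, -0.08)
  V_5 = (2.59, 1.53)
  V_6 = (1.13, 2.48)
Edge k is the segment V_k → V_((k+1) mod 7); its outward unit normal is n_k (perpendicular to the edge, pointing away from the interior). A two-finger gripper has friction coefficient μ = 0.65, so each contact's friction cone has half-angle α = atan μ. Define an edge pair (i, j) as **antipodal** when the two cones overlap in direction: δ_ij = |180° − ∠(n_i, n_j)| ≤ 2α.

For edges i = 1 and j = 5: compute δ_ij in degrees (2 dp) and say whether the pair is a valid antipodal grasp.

α = atan 0.65 = 33.02°;  2α = 66.05°
edge 1: e_1 = (+0.35, -2.75);  n_1 = (-0.9920, -0.1263)
edge 5: e_5 = (-1.46, +0.95);  n_5 = (+0.5454, +0.8382)
∠(n_1, n_5) = 130.30°
δ = |180° − 130.30°| = 49.70°
49.70° ≤ 2α = 66.05°  →  valid

δ = 49.70°, valid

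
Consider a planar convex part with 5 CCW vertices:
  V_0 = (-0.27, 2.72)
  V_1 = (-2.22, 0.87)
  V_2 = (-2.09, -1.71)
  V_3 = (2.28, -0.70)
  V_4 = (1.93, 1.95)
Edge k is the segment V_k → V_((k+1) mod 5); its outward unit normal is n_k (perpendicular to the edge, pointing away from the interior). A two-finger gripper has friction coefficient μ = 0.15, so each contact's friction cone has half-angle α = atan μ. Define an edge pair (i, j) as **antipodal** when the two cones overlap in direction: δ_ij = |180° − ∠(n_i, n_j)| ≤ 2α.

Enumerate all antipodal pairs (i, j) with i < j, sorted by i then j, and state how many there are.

count = 1; pairs: (1,3)

α = atan 0.15 = 8.53°;  2α = 17.06°
n_0 = (-0.6883, +0.7255)
n_1 = (-0.9987, -0.0503)
n_2 = (+0.2252, -0.9743)
n_3 = (+0.9914, +0.1309)
n_4 = (+0.3304, +0.9439)
  (0,1): δ = 130.61°  ·
  (0,2): δ = 30.48°  ·
  (0,3): δ = 54.03°  ·
  (0,4): δ = 117.22°  ·
  (1,2): δ = 79.87°  ·
  (1,3): δ = 4.64°  ✓
  (1,4): δ = 67.83°  ·
  (2,3): δ = 95.49°  ·
  (2,4): δ = 32.30°  ·
  (3,4): δ = 116.81°  ·
antipodal pairs: 1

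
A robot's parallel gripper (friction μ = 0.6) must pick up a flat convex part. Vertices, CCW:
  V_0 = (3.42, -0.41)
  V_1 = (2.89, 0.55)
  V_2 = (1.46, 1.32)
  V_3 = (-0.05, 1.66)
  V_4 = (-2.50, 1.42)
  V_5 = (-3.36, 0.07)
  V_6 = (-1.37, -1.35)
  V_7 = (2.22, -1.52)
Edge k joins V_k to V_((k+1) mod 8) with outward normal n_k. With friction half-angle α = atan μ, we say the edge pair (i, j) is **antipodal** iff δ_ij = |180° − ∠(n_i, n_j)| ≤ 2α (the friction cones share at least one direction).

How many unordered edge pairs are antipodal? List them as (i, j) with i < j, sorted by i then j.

α = atan 0.6 = 30.96°;  2α = 61.93°
n_0 = (+0.8754, +0.4833)
n_1 = (+0.4741, +0.8805)
n_2 = (+0.2197, +0.9756)
n_3 = (-0.0975, +0.9952)
n_4 = (-0.8434, +0.5373)
n_5 = (-0.5809, -0.8140)
n_6 = (-0.0473, -0.9989)
n_7 = (+0.6790, -0.7341)
  (0,1): δ = 147.20°  ·
  (0,2): δ = 131.59°  ·
  (0,3): δ = 113.31°  ·
  (0,4): δ = 61.40°  ✓
  (0,5): δ = 25.59°  ✓
  (0,6): δ = 58.39°  ✓
  (0,7): δ = 103.87°  ·
  (1,2): δ = 164.39°  ·
  (1,3): δ = 146.10°  ·
  (1,4): δ = 94.20°  ·
  (1,5): δ = 7.21°  ✓
  (1,6): δ = 25.59°  ✓
  (1,7): δ = 71.07°  ·
  (2,3): δ = 161.72°  ·
  (2,4): δ = 109.81°  ·
  (2,5): δ = 22.82°  ✓
  (2,6): δ = 9.98°  ✓
  (2,7): δ = 55.46°  ✓
  (3,4): δ = 128.09°  ·
  (3,5): δ = 41.11°  ✓
  (3,6): δ = 8.31°  ✓
  (3,7): δ = 37.17°  ✓
  (4,5): δ = 93.01°  ·
  (4,6): δ = 60.21°  ✓
  (4,7): δ = 14.73°  ✓
  (5,6): δ = 147.20°  ·
  (5,7): δ = 101.72°  ·
  (6,7): δ = 134.52°  ·
antipodal pairs: 13

count = 13; pairs: (0,4), (0,5), (0,6), (1,5), (1,6), (2,5), (2,6), (2,7), (3,5), (3,6), (3,7), (4,6), (4,7)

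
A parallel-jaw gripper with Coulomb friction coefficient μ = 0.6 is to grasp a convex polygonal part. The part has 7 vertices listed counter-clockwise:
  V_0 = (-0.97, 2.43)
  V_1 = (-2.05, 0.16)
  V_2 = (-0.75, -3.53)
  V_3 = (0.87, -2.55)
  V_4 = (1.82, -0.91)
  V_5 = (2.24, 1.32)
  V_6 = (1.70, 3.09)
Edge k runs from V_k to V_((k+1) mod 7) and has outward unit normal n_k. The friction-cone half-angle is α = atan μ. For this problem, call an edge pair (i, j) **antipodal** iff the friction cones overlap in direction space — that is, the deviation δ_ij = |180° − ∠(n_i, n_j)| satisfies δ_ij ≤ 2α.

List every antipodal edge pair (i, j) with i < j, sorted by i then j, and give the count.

α = atan 0.6 = 30.96°;  2α = 61.93°
n_0 = (-0.9030, +0.4296)
n_1 = (-0.9432, -0.3323)
n_2 = (+0.5176, -0.8556)
n_3 = (+0.8653, -0.5012)
n_4 = (+0.9827, -0.1851)
n_5 = (+0.9565, +0.2918)
n_6 = (-0.2400, +0.9708)
  (0,1): δ = 135.15°  ·
  (0,2): δ = 33.38°  ✓
  (0,3): δ = 4.64°  ✓
  (0,4): δ = 14.78°  ✓
  (0,5): δ = 42.41°  ✓
  (0,6): δ = 129.33°  ·
  (1,2): δ = 78.24°  ·
  (1,3): δ = 49.49°  ✓
  (1,4): δ = 30.07°  ✓
  (1,5): δ = 2.44°  ✓
  (1,6): δ = 84.48°  ·
  (2,3): δ = 151.25°  ·
  (2,4): δ = 131.84°  ·
  (2,5): δ = 104.21°  ·
  (2,6): δ = 17.29°  ✓
  (3,4): δ = 160.58°  ·
  (3,5): δ = 132.95°  ·
  (3,6): δ = 46.03°  ✓
  (4,5): δ = 152.37°  ·
  (4,6): δ = 65.45°  ·
  (5,6): δ = 93.08°  ·
antipodal pairs: 9

count = 9; pairs: (0,2), (0,3), (0,4), (0,5), (1,3), (1,4), (1,5), (2,6), (3,6)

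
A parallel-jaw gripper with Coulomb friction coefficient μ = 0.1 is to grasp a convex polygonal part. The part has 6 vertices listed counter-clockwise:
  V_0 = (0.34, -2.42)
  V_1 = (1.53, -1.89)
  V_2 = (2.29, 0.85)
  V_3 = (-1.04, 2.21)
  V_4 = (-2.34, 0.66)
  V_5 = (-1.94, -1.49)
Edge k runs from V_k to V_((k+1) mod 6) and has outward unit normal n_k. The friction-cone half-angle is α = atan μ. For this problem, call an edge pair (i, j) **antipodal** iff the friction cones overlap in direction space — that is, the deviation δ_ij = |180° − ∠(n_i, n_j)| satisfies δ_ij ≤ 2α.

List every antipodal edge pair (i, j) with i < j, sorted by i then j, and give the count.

α = atan 0.1 = 5.71°;  2α = 11.42°
n_0 = (+0.4069, -0.9135)
n_1 = (+0.9636, -0.2673)
n_2 = (+0.3781, +0.9258)
n_3 = (-0.7662, +0.6426)
n_4 = (-0.9831, -0.1829)
n_5 = (-0.3777, -0.9259)
  (0,1): δ = 129.51°  ·
  (0,2): δ = 46.22°  ·
  (0,3): δ = 26.01°  ·
  (0,4): δ = 76.53°  ·
  (0,5): δ = 133.80°  ·
  (1,2): δ = 96.71°  ·
  (1,3): δ = 24.48°  ·
  (1,4): δ = 26.04°  ·
  (1,5): δ = 83.31°  ·
  (2,3): δ = 107.77°  ·
  (2,4): δ = 57.25°  ·
  (2,5): δ = 0.03°  ✓
  (3,4): δ = 129.47°  ·
  (3,5): δ = 72.20°  ·
  (4,5): δ = 122.73°  ·
antipodal pairs: 1

count = 1; pairs: (2,5)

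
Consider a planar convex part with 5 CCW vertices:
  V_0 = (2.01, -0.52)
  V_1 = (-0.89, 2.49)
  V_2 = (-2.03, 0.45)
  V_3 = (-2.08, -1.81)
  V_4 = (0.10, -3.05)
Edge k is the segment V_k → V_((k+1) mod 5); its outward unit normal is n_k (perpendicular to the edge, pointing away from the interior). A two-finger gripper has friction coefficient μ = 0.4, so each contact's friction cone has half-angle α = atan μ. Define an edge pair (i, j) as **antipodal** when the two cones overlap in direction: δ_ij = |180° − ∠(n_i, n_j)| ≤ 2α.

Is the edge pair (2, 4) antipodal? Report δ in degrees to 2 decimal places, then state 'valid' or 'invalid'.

δ = 35.78°, valid

α = atan 0.4 = 21.80°;  2α = 43.60°
edge 2: e_2 = (-0.05, -2.26);  n_2 = (-0.9998, +0.0221)
edge 4: e_4 = (+1.91, +2.53);  n_4 = (+0.7981, -0.6025)
∠(n_2, n_4) = 144.22°
δ = |180° − 144.22°| = 35.78°
35.78° ≤ 2α = 43.60°  →  valid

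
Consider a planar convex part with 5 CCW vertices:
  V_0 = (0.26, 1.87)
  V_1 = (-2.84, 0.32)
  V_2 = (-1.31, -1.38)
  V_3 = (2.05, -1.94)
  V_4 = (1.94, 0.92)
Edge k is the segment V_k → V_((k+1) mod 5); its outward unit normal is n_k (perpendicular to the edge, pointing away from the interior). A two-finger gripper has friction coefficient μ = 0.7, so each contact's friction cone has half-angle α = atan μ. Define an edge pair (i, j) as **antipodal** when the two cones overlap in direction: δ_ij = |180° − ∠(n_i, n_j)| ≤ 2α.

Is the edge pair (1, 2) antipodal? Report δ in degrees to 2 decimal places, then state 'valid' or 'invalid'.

δ = 141.45°, invalid

α = atan 0.7 = 34.99°;  2α = 69.98°
edge 1: e_1 = (+1.53, -1.70);  n_1 = (-0.7433, -0.6690)
edge 2: e_2 = (+3.36, -0.56);  n_2 = (-0.1644, -0.9864)
∠(n_1, n_2) = 38.55°
δ = |180° − 38.55°| = 141.45°
141.45° > 2α = 69.98°  →  invalid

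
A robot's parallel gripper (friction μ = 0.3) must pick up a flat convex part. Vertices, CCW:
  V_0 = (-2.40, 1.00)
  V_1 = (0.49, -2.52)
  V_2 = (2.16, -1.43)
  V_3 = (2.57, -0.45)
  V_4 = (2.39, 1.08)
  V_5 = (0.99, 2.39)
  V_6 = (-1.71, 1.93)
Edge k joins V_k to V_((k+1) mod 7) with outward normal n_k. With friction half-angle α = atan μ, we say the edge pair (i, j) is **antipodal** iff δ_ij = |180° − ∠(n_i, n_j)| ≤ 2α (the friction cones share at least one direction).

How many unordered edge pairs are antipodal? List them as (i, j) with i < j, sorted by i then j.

α = atan 0.3 = 16.70°;  2α = 33.40°
n_0 = (-0.7729, -0.6346)
n_1 = (+0.5466, -0.8374)
n_2 = (+0.9225, -0.3860)
n_3 = (+0.9932, +0.1168)
n_4 = (+0.6832, +0.7302)
n_5 = (-0.1680, +0.9858)
n_6 = (-0.8031, +0.5958)
  (0,1): δ = 96.25°  ·
  (0,2): δ = 62.09°  ·
  (0,3): δ = 32.68°  ✓
  (0,4): δ = 7.52°  ✓
  (0,5): δ = 60.28°  ·
  (0,6): δ = 104.04°  ·
  (1,2): δ = 145.84°  ·
  (1,3): δ = 116.42°  ·
  (1,4): δ = 76.23°  ·
  (1,5): δ = 23.46°  ✓
  (1,6): δ = 20.29°  ✓
  (2,3): δ = 150.59°  ·
  (2,4): δ = 110.40°  ·
  (2,5): δ = 57.63°  ·
  (2,6): δ = 13.87°  ✓
  (3,4): δ = 139.81°  ·
  (3,5): δ = 87.04°  ·
  (3,6): δ = 43.28°  ·
  (4,5): δ = 127.23°  ·
  (4,6): δ = 83.48°  ·
  (5,6): δ = 136.24°  ·
antipodal pairs: 5

count = 5; pairs: (0,3), (0,4), (1,5), (1,6), (2,6)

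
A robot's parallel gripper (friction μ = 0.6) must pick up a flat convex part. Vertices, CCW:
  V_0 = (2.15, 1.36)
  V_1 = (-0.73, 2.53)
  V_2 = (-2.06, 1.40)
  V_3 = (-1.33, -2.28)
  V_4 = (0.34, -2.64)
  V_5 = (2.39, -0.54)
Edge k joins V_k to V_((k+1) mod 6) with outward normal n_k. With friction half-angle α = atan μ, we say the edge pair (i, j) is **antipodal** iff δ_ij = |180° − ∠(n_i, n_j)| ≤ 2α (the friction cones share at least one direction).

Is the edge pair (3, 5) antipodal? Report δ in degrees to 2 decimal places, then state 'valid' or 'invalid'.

α = atan 0.6 = 30.96°;  2α = 61.93°
edge 3: e_3 = (+1.67, -0.36);  n_3 = (-0.2107, -0.9775)
edge 5: e_5 = (-0.24, +1.90);  n_5 = (+0.9921, +0.1253)
∠(n_3, n_5) = 109.36°
δ = |180° − 109.36°| = 70.64°
70.64° > 2α = 61.93°  →  invalid

δ = 70.64°, invalid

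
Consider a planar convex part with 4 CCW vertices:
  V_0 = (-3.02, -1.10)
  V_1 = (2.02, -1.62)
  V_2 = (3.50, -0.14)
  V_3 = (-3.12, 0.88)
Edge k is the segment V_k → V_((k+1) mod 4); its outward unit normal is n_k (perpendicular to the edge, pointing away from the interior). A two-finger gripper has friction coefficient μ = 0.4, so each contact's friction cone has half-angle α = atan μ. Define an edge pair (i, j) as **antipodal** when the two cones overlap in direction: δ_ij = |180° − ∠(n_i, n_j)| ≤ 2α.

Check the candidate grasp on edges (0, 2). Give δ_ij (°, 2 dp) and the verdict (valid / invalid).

α = atan 0.4 = 21.80°;  2α = 43.60°
edge 0: e_0 = (+5.04, -0.52);  n_0 = (-0.1026, -0.9947)
edge 2: e_2 = (-6.62, +1.02);  n_2 = (+0.1523, +0.9883)
∠(n_0, n_2) = 177.13°
δ = |180° − 177.13°| = 2.87°
2.87° ≤ 2α = 43.60°  →  valid

δ = 2.87°, valid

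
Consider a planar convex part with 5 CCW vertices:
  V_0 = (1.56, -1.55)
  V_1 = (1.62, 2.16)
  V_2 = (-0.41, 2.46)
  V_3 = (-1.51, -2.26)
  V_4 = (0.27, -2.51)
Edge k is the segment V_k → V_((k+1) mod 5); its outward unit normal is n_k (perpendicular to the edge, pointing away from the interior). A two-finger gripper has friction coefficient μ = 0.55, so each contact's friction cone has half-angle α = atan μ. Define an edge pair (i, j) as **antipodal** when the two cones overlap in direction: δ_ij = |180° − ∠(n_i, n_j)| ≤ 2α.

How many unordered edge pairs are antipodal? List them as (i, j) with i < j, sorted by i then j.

count = 4; pairs: (0,2), (1,3), (1,4), (2,4)

α = atan 0.55 = 28.81°;  2α = 57.62°
n_0 = (+0.9999, -0.0162)
n_1 = (+0.1462, +0.9893)
n_2 = (-0.9739, +0.2270)
n_3 = (-0.1391, -0.9903)
n_4 = (+0.5970, -0.8022)
  (0,1): δ = 97.48°  ·
  (0,2): δ = 12.19°  ✓
  (0,3): δ = 82.93°  ·
  (0,4): δ = 127.58°  ·
  (1,2): δ = 94.71°  ·
  (1,3): δ = 0.41°  ✓
  (1,4): δ = 45.06°  ✓
  (2,3): δ = 84.88°  ·
  (2,4): δ = 40.23°  ✓
  (3,4): δ = 135.35°  ·
antipodal pairs: 4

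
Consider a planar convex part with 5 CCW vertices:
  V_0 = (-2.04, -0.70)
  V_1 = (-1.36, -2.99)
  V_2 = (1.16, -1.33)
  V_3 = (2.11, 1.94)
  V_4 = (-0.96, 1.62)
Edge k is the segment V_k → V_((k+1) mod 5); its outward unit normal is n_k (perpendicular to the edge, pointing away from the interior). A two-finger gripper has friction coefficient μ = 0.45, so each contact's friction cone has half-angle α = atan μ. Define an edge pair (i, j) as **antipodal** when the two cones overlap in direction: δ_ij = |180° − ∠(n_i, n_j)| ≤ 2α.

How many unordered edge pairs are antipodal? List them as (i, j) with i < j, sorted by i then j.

count = 4; pairs: (0,2), (1,3), (1,4), (2,4)

α = atan 0.45 = 24.23°;  2α = 48.46°
n_0 = (-0.9586, -0.2847)
n_1 = (+0.5501, -0.8351)
n_2 = (+0.9603, -0.2790)
n_3 = (-0.1037, +0.9946)
n_4 = (-0.9066, +0.4220)
  (0,1): δ = 73.16°  ·
  (0,2): δ = 32.74°  ✓
  (0,3): δ = 79.41°  ·
  (0,4): δ = 138.50°  ·
  (1,2): δ = 139.57°  ·
  (1,3): δ = 27.42°  ✓
  (1,4): δ = 31.66°  ✓
  (2,3): δ = 67.85°  ·
  (2,4): δ = 8.76°  ✓
  (3,4): δ = 120.91°  ·
antipodal pairs: 4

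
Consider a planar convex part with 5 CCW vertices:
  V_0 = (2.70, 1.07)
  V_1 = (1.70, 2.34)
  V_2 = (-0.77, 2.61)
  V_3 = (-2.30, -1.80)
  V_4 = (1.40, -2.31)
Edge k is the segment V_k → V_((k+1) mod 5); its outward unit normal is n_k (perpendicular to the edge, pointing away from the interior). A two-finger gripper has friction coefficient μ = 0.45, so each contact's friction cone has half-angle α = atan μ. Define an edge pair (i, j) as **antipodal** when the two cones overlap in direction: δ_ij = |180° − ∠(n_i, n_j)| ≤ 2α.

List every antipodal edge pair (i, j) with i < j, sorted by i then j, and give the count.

α = atan 0.45 = 24.23°;  2α = 48.46°
n_0 = (+0.7857, +0.6186)
n_1 = (+0.1087, +0.9941)
n_2 = (-0.9448, +0.3278)
n_3 = (-0.1365, -0.9906)
n_4 = (+0.9333, -0.3590)
  (0,1): δ = 134.46°  ·
  (0,2): δ = 57.35°  ·
  (0,3): δ = 43.93°  ✓
  (0,4): δ = 120.75°  ·
  (1,2): δ = 102.90°  ·
  (1,3): δ = 1.61°  ✓
  (1,4): δ = 75.20°  ·
  (2,3): δ = 78.71°  ·
  (2,4): δ = 1.90°  ✓
  (3,4): δ = 103.19°  ·
antipodal pairs: 3

count = 3; pairs: (0,3), (1,3), (2,4)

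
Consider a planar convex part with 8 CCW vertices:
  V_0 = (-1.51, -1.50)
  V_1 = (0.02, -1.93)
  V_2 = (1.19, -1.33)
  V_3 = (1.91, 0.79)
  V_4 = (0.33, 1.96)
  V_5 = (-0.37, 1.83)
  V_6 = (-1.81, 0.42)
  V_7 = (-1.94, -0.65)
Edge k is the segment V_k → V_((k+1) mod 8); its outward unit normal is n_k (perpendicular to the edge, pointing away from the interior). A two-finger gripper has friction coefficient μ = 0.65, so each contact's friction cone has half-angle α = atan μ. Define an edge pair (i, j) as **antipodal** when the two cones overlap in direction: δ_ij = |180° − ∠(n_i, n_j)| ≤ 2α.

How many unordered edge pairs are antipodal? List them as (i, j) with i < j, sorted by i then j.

count = 13; pairs: (0,3), (0,4), (0,5), (1,3), (1,4), (1,5), (1,6), (2,4), (2,5), (2,6), (2,7), (3,6), (3,7)

α = atan 0.65 = 33.02°;  2α = 66.05°
n_0 = (-0.2706, -0.9627)
n_1 = (+0.4563, -0.8898)
n_2 = (+0.9469, -0.3216)
n_3 = (+0.5951, +0.8036)
n_4 = (-0.1826, +0.9832)
n_5 = (-0.6996, +0.7145)
n_6 = (-0.9927, +0.1206)
n_7 = (-0.8923, -0.4514)
  (0,1): δ = 137.15°  ·
  (0,2): δ = 93.06°  ·
  (0,3): δ = 20.82°  ✓
  (0,4): δ = 26.22°  ✓
  (0,5): δ = 60.09°  ✓
  (0,6): δ = 98.77°  ·
  (0,7): δ = 132.53°  ·
  (1,2): δ = 135.91°  ·
  (1,3): δ = 63.67°  ✓
  (1,4): δ = 16.63°  ✓
  (1,5): δ = 17.25°  ✓
  (1,6): δ = 55.92°  ✓
  (1,7): δ = 89.68°  ·
  (2,3): δ = 107.76°  ·
  (2,4): δ = 60.72°  ✓
  (2,5): δ = 26.84°  ✓
  (2,6): δ = 11.83°  ✓
  (2,7): δ = 45.59°  ✓
  (3,4): δ = 132.96°  ·
  (3,5): δ = 99.08°  ·
  (3,6): δ = 60.41°  ✓
  (3,7): δ = 26.65°  ✓
  (4,5): δ = 146.12°  ·
  (4,6): δ = 107.45°  ·
  (4,7): δ = 73.69°  ·
  (5,6): δ = 141.32°  ·
  (5,7): δ = 107.56°  ·
  (6,7): δ = 146.24°  ·
antipodal pairs: 13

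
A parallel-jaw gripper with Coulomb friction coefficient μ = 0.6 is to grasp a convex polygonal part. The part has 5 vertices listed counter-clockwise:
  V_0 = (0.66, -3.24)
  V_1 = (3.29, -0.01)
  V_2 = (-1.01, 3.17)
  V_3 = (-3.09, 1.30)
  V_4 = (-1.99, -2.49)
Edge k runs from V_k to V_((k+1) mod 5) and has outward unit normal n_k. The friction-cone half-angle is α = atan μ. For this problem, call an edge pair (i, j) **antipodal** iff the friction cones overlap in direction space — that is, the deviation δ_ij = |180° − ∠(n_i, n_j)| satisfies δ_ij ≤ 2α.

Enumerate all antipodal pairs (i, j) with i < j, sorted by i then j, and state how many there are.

count = 5; pairs: (0,2), (0,3), (1,3), (1,4), (2,4)

α = atan 0.6 = 30.96°;  2α = 61.93°
n_0 = (+0.7755, -0.6314)
n_1 = (+0.5946, +0.8040)
n_2 = (-0.6686, +0.7436)
n_3 = (-0.9604, -0.2787)
n_4 = (-0.2723, -0.9622)
  (0,1): δ = 87.33°  ·
  (0,2): δ = 8.89°  ✓
  (0,3): δ = 55.34°  ✓
  (0,4): δ = 113.35°  ·
  (1,2): δ = 101.56°  ·
  (1,3): δ = 37.33°  ✓
  (1,4): δ = 20.68°  ✓
  (2,3): δ = 115.77°  ·
  (2,4): δ = 57.76°  ✓
  (3,4): δ = 121.99°  ·
antipodal pairs: 5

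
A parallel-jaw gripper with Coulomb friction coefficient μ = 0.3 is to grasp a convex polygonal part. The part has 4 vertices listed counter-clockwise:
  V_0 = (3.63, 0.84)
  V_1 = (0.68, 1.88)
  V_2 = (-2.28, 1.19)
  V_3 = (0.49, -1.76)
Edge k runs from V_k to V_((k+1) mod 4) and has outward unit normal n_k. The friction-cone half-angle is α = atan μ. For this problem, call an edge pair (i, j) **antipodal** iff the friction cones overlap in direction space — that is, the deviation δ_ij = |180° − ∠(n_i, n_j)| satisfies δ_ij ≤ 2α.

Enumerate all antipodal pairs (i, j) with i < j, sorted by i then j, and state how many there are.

count = 2; pairs: (0,2), (1,3)

α = atan 0.3 = 16.70°;  2α = 33.40°
n_0 = (+0.3325, +0.9431)
n_1 = (-0.2270, +0.9739)
n_2 = (-0.7290, -0.6845)
n_3 = (+0.6378, -0.7702)
  (0,1): δ = 147.46°  ·
  (0,2): δ = 27.38°  ✓
  (0,3): δ = 59.05°  ·
  (1,2): δ = 59.92°  ·
  (1,3): δ = 26.50°  ✓
  (2,3): δ = 93.57°  ·
antipodal pairs: 2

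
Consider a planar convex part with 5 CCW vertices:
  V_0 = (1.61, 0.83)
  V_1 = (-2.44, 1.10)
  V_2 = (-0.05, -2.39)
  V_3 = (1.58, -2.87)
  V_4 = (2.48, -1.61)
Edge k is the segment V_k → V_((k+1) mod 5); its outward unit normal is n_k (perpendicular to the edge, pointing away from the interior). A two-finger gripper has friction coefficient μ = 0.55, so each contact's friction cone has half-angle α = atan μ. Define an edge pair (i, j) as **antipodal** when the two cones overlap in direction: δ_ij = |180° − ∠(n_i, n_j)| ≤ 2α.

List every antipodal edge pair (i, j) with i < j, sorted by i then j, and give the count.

count = 4; pairs: (0,1), (0,2), (1,4), (2,4)

α = atan 0.55 = 28.81°;  2α = 57.62°
n_0 = (+0.0665, +0.9978)
n_1 = (-0.8251, -0.5650)
n_2 = (-0.2825, -0.9593)
n_3 = (+0.8137, -0.5812)
n_4 = (+0.9419, +0.3358)
  (0,1): δ = 51.78°  ✓
  (0,2): δ = 12.59°  ✓
  (0,3): δ = 58.28°  ·
  (0,4): δ = 113.44°  ·
  (1,2): δ = 140.81°  ·
  (1,3): δ = 69.94°  ·
  (1,4): δ = 14.78°  ✓
  (2,3): δ = 109.13°  ·
  (2,4): δ = 53.97°  ✓
  (3,4): δ = 124.84°  ·
antipodal pairs: 4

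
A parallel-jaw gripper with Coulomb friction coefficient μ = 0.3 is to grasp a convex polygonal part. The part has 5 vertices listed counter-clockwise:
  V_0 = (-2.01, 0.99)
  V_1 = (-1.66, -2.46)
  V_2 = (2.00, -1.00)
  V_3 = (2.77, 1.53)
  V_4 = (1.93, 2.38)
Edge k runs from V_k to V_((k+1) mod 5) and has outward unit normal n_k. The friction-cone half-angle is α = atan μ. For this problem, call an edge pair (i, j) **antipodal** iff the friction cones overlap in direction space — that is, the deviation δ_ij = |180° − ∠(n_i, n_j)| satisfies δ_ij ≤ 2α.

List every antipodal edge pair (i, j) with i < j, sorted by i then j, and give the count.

α = atan 0.3 = 16.70°;  2α = 33.40°
n_0 = (-0.9949, -0.1009)
n_1 = (+0.3705, -0.9288)
n_2 = (+0.9567, -0.2912)
n_3 = (+0.7113, +0.7029)
n_4 = (-0.3327, +0.9430)
  (0,1): δ = 74.05°  ·
  (0,2): δ = 22.72°  ✓
  (0,3): δ = 38.87°  ·
  (0,4): δ = 103.64°  ·
  (1,2): δ = 128.67°  ·
  (1,3): δ = 67.09°  ·
  (1,4): δ = 2.31°  ✓
  (2,3): δ = 118.41°  ·
  (2,4): δ = 53.64°  ·
  (3,4): δ = 115.23°  ·
antipodal pairs: 2

count = 2; pairs: (0,2), (1,4)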